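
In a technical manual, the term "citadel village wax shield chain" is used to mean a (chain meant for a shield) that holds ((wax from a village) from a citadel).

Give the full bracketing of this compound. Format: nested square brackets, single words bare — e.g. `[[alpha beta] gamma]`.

[[citadel [village wax]] [shield chain]]

The outermost head in the paraphrase is "chain" (specifically "shield chain"), modified by "citadel village wax".
Inside "citadel village wax": head "wax" (specifically "village wax"), modifier "citadel".
Inside "village wax": head "wax", modifier "village".
Inside "shield chain": head "chain", modifier "shield".
Putting it together: [[citadel [village wax]] [shield chain]].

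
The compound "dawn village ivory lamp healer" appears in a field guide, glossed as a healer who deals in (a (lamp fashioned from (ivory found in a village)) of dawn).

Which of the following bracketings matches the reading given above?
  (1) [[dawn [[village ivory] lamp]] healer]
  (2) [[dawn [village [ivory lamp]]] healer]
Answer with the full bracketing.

The paraphrase's head is the "healer" part ("healer"); its modifier is "dawn village ivory lamp".
That top-level split, carried through the inner groups, gives [[dawn [[village ivory] lamp]] healer].

[[dawn [[village ivory] lamp]] healer]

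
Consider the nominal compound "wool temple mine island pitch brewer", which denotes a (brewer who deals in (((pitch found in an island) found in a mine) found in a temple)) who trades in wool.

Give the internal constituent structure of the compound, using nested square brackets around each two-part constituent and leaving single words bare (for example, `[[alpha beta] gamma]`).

Overall it is a kind of brewer (specifically "temple mine island pitch brewer"); the modifier is "wool".
Inside "temple mine island pitch brewer": head "brewer", modifier "temple mine island pitch".
Inside "temple mine island pitch": head "pitch" (specifically "mine island pitch"), modifier "temple".
Inside "mine island pitch": head "pitch" (specifically "island pitch"), modifier "mine".
Inside "island pitch": head "pitch", modifier "island".
Assembled: [wool [[temple [mine [island pitch]]] brewer]].

[wool [[temple [mine [island pitch]]] brewer]]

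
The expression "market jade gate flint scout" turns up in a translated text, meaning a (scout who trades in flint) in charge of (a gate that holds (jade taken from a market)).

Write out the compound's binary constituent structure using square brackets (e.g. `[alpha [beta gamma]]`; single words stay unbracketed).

[[[market jade] gate] [flint scout]]

Whole compound: head "scout" (specifically "flint scout"), modifier "market jade gate".
"market jade gate" → head "gate", modifier "market jade".
"market jade" → head "jade", modifier "market".
"flint scout" → head "scout", modifier "flint".
Putting it together: [[[market jade] gate] [flint scout]].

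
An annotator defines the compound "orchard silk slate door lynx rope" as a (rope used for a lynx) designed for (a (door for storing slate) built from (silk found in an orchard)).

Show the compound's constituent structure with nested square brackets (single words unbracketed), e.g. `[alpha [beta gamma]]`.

Overall it is a kind of rope (specifically "lynx rope"); the modifier is "orchard silk slate door".
Within "orchard silk slate door", the head is "door" (specifically "slate door") and the modifier is "orchard silk".
Within "orchard silk", the head is "silk" and the modifier is "orchard".
Within "slate door", the head is "door" and the modifier is "slate".
Within "lynx rope", the head is "rope" and the modifier is "lynx".
So the structure is [[[orchard silk] [slate door]] [lynx rope]].

[[[orchard silk] [slate door]] [lynx rope]]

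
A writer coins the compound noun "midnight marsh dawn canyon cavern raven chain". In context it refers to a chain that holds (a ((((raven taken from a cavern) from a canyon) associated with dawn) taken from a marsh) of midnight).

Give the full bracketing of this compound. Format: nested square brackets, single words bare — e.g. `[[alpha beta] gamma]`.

Whole compound: head "chain", modifier "midnight marsh dawn canyon cavern raven".
Within "midnight marsh dawn canyon cavern raven", the head is "raven" (specifically "marsh dawn canyon cavern raven") and the modifier is "midnight".
Within "marsh dawn canyon cavern raven", the head is "raven" (specifically "dawn canyon cavern raven") and the modifier is "marsh".
Within "dawn canyon cavern raven", the head is "raven" (specifically "canyon cavern raven") and the modifier is "dawn".
Within "canyon cavern raven", the head is "raven" (specifically "cavern raven") and the modifier is "canyon".
Within "cavern raven", the head is "raven" and the modifier is "cavern".
Assembled: [[midnight [marsh [dawn [canyon [cavern raven]]]]] chain].

[[midnight [marsh [dawn [canyon [cavern raven]]]]] chain]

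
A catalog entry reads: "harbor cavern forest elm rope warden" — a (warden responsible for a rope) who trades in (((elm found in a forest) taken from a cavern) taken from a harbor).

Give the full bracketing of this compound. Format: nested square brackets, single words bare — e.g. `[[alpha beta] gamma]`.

[[harbor [cavern [forest elm]]] [rope warden]]

Whole compound: head "warden" (specifically "rope warden"), modifier "harbor cavern forest elm".
Inside "harbor cavern forest elm": head "elm" (specifically "cavern forest elm"), modifier "harbor".
Inside "cavern forest elm": head "elm" (specifically "forest elm"), modifier "cavern".
Inside "forest elm": head "elm", modifier "forest".
Inside "rope warden": head "warden", modifier "rope".
Putting it together: [[harbor [cavern [forest elm]]] [rope warden]].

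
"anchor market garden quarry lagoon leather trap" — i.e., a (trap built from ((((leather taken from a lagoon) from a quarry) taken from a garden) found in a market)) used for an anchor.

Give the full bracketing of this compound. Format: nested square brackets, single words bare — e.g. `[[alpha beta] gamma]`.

At the top level: head "trap" (specifically "market garden quarry lagoon leather trap"); modifier "anchor".
Inside "market garden quarry lagoon leather trap": head "trap", modifier "market garden quarry lagoon leather".
Inside "market garden quarry lagoon leather": head "leather" (specifically "garden quarry lagoon leather"), modifier "market".
Inside "garden quarry lagoon leather": head "leather" (specifically "quarry lagoon leather"), modifier "garden".
Inside "quarry lagoon leather": head "leather" (specifically "lagoon leather"), modifier "quarry".
Inside "lagoon leather": head "leather", modifier "lagoon".
Assembled: [anchor [[market [garden [quarry [lagoon leather]]]] trap]].

[anchor [[market [garden [quarry [lagoon leather]]]] trap]]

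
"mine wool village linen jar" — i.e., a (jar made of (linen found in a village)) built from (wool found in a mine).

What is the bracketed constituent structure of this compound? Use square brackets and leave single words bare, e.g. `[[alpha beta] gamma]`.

Overall it is a kind of jar (specifically "village linen jar"); the modifier is "mine wool".
"mine wool" → head "wool", modifier "mine".
"village linen jar" → head "jar", modifier "village linen".
"village linen" → head "linen", modifier "village".
Putting it together: [[mine wool] [[village linen] jar]].

[[mine wool] [[village linen] jar]]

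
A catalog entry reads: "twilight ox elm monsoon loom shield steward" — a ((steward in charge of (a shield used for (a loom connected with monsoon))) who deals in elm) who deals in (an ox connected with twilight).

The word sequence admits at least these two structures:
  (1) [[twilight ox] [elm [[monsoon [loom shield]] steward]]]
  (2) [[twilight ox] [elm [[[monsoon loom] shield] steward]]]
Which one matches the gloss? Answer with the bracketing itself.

The paraphrase's head is the "steward" part ("elm monsoon loom shield steward"); its modifier is "twilight ox".
That top-level split, carried through the inner groups, gives [[twilight ox] [elm [[[monsoon loom] shield] steward]]].

[[twilight ox] [elm [[[monsoon loom] shield] steward]]]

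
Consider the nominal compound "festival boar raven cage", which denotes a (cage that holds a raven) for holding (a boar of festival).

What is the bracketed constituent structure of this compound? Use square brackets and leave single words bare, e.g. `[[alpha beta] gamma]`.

[[festival boar] [raven cage]]

At the top level: head "cage" (specifically "raven cage"); modifier "festival boar".
"festival boar" → head "boar", modifier "festival".
"raven cage" → head "cage", modifier "raven".
So the structure is [[festival boar] [raven cage]].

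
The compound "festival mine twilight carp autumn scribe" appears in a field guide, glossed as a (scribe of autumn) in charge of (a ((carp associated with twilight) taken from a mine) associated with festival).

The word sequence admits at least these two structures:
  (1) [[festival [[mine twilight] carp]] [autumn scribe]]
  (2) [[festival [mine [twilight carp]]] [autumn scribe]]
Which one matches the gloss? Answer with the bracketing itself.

The paraphrase's head is the "scribe" part ("autumn scribe"); its modifier is "festival mine twilight carp".
That top-level split, carried through the inner groups, gives [[festival [mine [twilight carp]]] [autumn scribe]].

[[festival [mine [twilight carp]]] [autumn scribe]]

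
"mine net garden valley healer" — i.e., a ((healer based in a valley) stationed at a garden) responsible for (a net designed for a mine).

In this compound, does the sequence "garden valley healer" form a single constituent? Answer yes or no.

yes

The paraphrase groups the words so that "garden valley healer" is one unit: it corresponds to a single parenthesized sub-phrase.
The full structure is [[mine net] [garden [valley healer]]], in which [garden valley healer] is a constituent.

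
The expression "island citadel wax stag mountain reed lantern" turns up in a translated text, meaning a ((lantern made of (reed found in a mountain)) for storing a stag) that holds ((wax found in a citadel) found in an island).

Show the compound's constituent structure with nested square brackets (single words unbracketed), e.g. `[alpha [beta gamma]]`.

[[island [citadel wax]] [stag [[mountain reed] lantern]]]

At the top level: head "lantern" (specifically "stag mountain reed lantern"); modifier "island citadel wax".
"island citadel wax" → head "wax" (specifically "citadel wax"), modifier "island".
"citadel wax" → head "wax", modifier "citadel".
"stag mountain reed lantern" → head "lantern" (specifically "mountain reed lantern"), modifier "stag".
"mountain reed lantern" → head "lantern", modifier "mountain reed".
"mountain reed" → head "reed", modifier "mountain".
Assembled: [[island [citadel wax]] [stag [[mountain reed] lantern]]].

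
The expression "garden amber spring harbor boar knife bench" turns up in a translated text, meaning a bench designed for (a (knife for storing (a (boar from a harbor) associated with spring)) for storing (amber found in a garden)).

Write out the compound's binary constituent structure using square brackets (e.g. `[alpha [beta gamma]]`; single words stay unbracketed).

Whole compound: head "bench", modifier "garden amber spring harbor boar knife".
Inside "garden amber spring harbor boar knife": head "knife" (specifically "spring harbor boar knife"), modifier "garden amber".
Inside "garden amber": head "amber", modifier "garden".
Inside "spring harbor boar knife": head "knife", modifier "spring harbor boar".
Inside "spring harbor boar": head "boar" (specifically "harbor boar"), modifier "spring".
Inside "harbor boar": head "boar", modifier "harbor".
Putting it together: [[[garden amber] [[spring [harbor boar]] knife]] bench].

[[[garden amber] [[spring [harbor boar]] knife]] bench]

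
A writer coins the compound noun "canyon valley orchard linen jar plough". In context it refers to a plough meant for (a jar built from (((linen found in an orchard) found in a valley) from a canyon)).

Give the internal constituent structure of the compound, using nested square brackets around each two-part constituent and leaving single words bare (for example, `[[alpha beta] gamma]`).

Overall it is a kind of plough; the modifier is "canyon valley orchard linen jar".
"canyon valley orchard linen jar" → head "jar", modifier "canyon valley orchard linen".
"canyon valley orchard linen" → head "linen" (specifically "valley orchard linen"), modifier "canyon".
"valley orchard linen" → head "linen" (specifically "orchard linen"), modifier "valley".
"orchard linen" → head "linen", modifier "orchard".
So the structure is [[[canyon [valley [orchard linen]]] jar] plough].

[[[canyon [valley [orchard linen]]] jar] plough]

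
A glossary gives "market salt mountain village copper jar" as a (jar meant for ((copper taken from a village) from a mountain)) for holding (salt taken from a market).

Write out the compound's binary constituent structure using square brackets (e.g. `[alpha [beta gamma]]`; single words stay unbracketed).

At the top level: head "jar" (specifically "mountain village copper jar"); modifier "market salt".
"market salt" → head "salt", modifier "market".
"mountain village copper jar" → head "jar", modifier "mountain village copper".
"mountain village copper" → head "copper" (specifically "village copper"), modifier "mountain".
"village copper" → head "copper", modifier "village".
So the structure is [[market salt] [[mountain [village copper]] jar]].

[[market salt] [[mountain [village copper]] jar]]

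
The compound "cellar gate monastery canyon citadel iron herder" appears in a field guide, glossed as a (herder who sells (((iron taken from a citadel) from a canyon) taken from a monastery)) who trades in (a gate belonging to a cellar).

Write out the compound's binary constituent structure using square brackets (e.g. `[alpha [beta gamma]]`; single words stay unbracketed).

[[cellar gate] [[monastery [canyon [citadel iron]]] herder]]

Whole compound: head "herder" (specifically "monastery canyon citadel iron herder"), modifier "cellar gate".
"cellar gate" → head "gate", modifier "cellar".
"monastery canyon citadel iron herder" → head "herder", modifier "monastery canyon citadel iron".
"monastery canyon citadel iron" → head "iron" (specifically "canyon citadel iron"), modifier "monastery".
"canyon citadel iron" → head "iron" (specifically "citadel iron"), modifier "canyon".
"citadel iron" → head "iron", modifier "citadel".
So the structure is [[cellar gate] [[monastery [canyon [citadel iron]]] herder]].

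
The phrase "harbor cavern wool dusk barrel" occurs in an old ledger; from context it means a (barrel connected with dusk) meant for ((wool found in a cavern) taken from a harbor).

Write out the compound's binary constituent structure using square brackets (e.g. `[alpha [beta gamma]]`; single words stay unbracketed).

Whole compound: head "barrel" (specifically "dusk barrel"), modifier "harbor cavern wool".
Inside "harbor cavern wool": head "wool" (specifically "cavern wool"), modifier "harbor".
Inside "cavern wool": head "wool", modifier "cavern".
Inside "dusk barrel": head "barrel", modifier "dusk".
Putting it together: [[harbor [cavern wool]] [dusk barrel]].

[[harbor [cavern wool]] [dusk barrel]]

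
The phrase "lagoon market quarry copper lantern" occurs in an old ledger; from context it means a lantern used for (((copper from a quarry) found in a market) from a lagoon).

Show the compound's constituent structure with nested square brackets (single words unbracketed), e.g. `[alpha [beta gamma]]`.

[[lagoon [market [quarry copper]]] lantern]

Whole compound: head "lantern", modifier "lagoon market quarry copper".
"lagoon market quarry copper" → head "copper" (specifically "market quarry copper"), modifier "lagoon".
"market quarry copper" → head "copper" (specifically "quarry copper"), modifier "market".
"quarry copper" → head "copper", modifier "quarry".
So the structure is [[lagoon [market [quarry copper]]] lantern].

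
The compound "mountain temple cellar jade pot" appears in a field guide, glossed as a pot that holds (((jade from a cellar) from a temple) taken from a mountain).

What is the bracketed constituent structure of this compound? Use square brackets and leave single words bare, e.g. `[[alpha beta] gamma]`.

At the top level: head "pot"; modifier "mountain temple cellar jade".
"mountain temple cellar jade" → head "jade" (specifically "temple cellar jade"), modifier "mountain".
"temple cellar jade" → head "jade" (specifically "cellar jade"), modifier "temple".
"cellar jade" → head "jade", modifier "cellar".
Assembled: [[mountain [temple [cellar jade]]] pot].

[[mountain [temple [cellar jade]]] pot]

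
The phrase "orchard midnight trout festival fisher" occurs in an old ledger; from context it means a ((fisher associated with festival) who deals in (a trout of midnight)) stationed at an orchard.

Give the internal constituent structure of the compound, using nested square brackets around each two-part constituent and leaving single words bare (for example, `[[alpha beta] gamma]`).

At the top level: head "fisher" (specifically "midnight trout festival fisher"); modifier "orchard".
"midnight trout festival fisher" → head "fisher" (specifically "festival fisher"), modifier "midnight trout".
"midnight trout" → head "trout", modifier "midnight".
"festival fisher" → head "fisher", modifier "festival".
So the structure is [orchard [[midnight trout] [festival fisher]]].

[orchard [[midnight trout] [festival fisher]]]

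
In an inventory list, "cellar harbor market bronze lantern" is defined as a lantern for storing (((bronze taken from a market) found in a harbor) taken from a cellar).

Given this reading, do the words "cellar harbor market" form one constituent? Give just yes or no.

no

The top-level split is [cellar harbor market bronze] [lantern]; the full structure is [[cellar [harbor [market bronze]]] lantern].
"cellar harbor market" straddles a constituent boundary, so it is not a single unit.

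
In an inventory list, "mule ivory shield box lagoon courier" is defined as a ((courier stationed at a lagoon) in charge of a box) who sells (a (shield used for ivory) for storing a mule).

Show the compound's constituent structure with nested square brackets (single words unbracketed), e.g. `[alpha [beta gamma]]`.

Whole compound: head "courier" (specifically "box lagoon courier"), modifier "mule ivory shield".
"mule ivory shield" → head "shield" (specifically "ivory shield"), modifier "mule".
"ivory shield" → head "shield", modifier "ivory".
"box lagoon courier" → head "courier" (specifically "lagoon courier"), modifier "box".
"lagoon courier" → head "courier", modifier "lagoon".
So the structure is [[mule [ivory shield]] [box [lagoon courier]]].

[[mule [ivory shield]] [box [lagoon courier]]]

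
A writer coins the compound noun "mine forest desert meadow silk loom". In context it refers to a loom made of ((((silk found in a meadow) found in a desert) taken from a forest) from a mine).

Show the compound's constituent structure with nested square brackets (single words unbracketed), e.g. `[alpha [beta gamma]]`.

Whole compound: head "loom", modifier "mine forest desert meadow silk".
Within "mine forest desert meadow silk", the head is "silk" (specifically "forest desert meadow silk") and the modifier is "mine".
Within "forest desert meadow silk", the head is "silk" (specifically "desert meadow silk") and the modifier is "forest".
Within "desert meadow silk", the head is "silk" (specifically "meadow silk") and the modifier is "desert".
Within "meadow silk", the head is "silk" and the modifier is "meadow".
So the structure is [[mine [forest [desert [meadow silk]]]] loom].

[[mine [forest [desert [meadow silk]]]] loom]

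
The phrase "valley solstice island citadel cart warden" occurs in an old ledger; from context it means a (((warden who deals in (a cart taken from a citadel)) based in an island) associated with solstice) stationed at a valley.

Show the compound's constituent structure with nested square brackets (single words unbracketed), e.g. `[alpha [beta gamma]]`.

At the top level: head "warden" (specifically "solstice island citadel cart warden"); modifier "valley".
Inside "solstice island citadel cart warden": head "warden" (specifically "island citadel cart warden"), modifier "solstice".
Inside "island citadel cart warden": head "warden" (specifically "citadel cart warden"), modifier "island".
Inside "citadel cart warden": head "warden", modifier "citadel cart".
Inside "citadel cart": head "cart", modifier "citadel".
Assembled: [valley [solstice [island [[citadel cart] warden]]]].

[valley [solstice [island [[citadel cart] warden]]]]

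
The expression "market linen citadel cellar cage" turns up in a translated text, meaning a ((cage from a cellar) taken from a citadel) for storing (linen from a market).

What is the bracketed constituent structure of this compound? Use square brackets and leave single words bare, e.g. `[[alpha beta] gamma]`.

Overall it is a kind of cage (specifically "citadel cellar cage"); the modifier is "market linen".
Within "market linen", the head is "linen" and the modifier is "market".
Within "citadel cellar cage", the head is "cage" (specifically "cellar cage") and the modifier is "citadel".
Within "cellar cage", the head is "cage" and the modifier is "cellar".
Putting it together: [[market linen] [citadel [cellar cage]]].

[[market linen] [citadel [cellar cage]]]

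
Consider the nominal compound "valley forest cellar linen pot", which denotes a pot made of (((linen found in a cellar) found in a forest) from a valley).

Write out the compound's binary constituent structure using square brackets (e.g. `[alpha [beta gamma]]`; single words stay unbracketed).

[[valley [forest [cellar linen]]] pot]

Overall it is a kind of pot; the modifier is "valley forest cellar linen".
"valley forest cellar linen" → head "linen" (specifically "forest cellar linen"), modifier "valley".
"forest cellar linen" → head "linen" (specifically "cellar linen"), modifier "forest".
"cellar linen" → head "linen", modifier "cellar".
Assembled: [[valley [forest [cellar linen]]] pot].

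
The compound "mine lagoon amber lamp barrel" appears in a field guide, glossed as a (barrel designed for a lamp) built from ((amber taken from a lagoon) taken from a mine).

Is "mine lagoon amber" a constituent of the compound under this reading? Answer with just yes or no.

The paraphrase groups the words so that "mine lagoon amber" is one unit: it corresponds to a single parenthesized sub-phrase.
The full structure is [[mine [lagoon amber]] [lamp barrel]], in which [mine lagoon amber] is a constituent.

yes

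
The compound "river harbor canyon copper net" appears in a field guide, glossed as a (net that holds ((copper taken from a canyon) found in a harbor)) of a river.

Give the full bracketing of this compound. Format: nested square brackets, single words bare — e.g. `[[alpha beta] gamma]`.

At the top level: head "net" (specifically "harbor canyon copper net"); modifier "river".
Inside "harbor canyon copper net": head "net", modifier "harbor canyon copper".
Inside "harbor canyon copper": head "copper" (specifically "canyon copper"), modifier "harbor".
Inside "canyon copper": head "copper", modifier "canyon".
So the structure is [river [[harbor [canyon copper]] net]].

[river [[harbor [canyon copper]] net]]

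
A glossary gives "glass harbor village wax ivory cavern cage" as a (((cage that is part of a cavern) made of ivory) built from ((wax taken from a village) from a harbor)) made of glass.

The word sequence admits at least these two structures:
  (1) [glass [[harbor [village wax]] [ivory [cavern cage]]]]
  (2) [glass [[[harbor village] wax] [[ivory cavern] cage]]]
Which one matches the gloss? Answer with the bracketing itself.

[glass [[harbor [village wax]] [ivory [cavern cage]]]]

The paraphrase's head is the "cage" part ("harbor village wax ivory cavern cage"); its modifier is "glass".
That top-level split, carried through the inner groups, gives [glass [[harbor [village wax]] [ivory [cavern cage]]]].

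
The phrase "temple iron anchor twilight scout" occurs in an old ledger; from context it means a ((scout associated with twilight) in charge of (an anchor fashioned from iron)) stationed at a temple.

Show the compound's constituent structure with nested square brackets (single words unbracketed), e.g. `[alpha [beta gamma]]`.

At the top level: head "scout" (specifically "iron anchor twilight scout"); modifier "temple".
Inside "iron anchor twilight scout": head "scout" (specifically "twilight scout"), modifier "iron anchor".
Inside "iron anchor": head "anchor", modifier "iron".
Inside "twilight scout": head "scout", modifier "twilight".
So the structure is [temple [[iron anchor] [twilight scout]]].

[temple [[iron anchor] [twilight scout]]]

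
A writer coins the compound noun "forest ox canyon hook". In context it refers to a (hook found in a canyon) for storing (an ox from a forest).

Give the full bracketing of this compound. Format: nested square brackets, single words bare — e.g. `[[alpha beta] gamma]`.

Whole compound: head "hook" (specifically "canyon hook"), modifier "forest ox".
Inside "forest ox": head "ox", modifier "forest".
Inside "canyon hook": head "hook", modifier "canyon".
So the structure is [[forest ox] [canyon hook]].

[[forest ox] [canyon hook]]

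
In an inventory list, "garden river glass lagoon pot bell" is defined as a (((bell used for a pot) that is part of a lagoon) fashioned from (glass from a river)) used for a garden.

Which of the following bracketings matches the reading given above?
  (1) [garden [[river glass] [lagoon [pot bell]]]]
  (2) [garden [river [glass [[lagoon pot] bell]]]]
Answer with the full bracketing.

[garden [[river glass] [lagoon [pot bell]]]]

The paraphrase's head is the "bell" part ("river glass lagoon pot bell"); its modifier is "garden".
That top-level split, carried through the inner groups, gives [garden [[river glass] [lagoon [pot bell]]]].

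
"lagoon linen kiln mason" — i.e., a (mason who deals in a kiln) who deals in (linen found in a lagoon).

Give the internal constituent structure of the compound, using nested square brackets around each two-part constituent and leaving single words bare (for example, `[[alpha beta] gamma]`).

[[lagoon linen] [kiln mason]]

The outermost head in the paraphrase is "mason" (specifically "kiln mason"), modified by "lagoon linen".
Inside "lagoon linen": head "linen", modifier "lagoon".
Inside "kiln mason": head "mason", modifier "kiln".
Assembled: [[lagoon linen] [kiln mason]].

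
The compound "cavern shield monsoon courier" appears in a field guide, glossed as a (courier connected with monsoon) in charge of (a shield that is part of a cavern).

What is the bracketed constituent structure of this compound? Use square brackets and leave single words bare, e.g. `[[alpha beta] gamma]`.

Overall it is a kind of courier (specifically "monsoon courier"); the modifier is "cavern shield".
Inside "cavern shield": head "shield", modifier "cavern".
Inside "monsoon courier": head "courier", modifier "monsoon".
So the structure is [[cavern shield] [monsoon courier]].

[[cavern shield] [monsoon courier]]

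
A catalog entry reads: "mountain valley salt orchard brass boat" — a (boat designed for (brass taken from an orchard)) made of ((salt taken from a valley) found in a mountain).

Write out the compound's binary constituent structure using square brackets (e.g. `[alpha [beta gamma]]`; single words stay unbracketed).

[[mountain [valley salt]] [[orchard brass] boat]]

The outermost head in the paraphrase is "boat" (specifically "orchard brass boat"), modified by "mountain valley salt".
"mountain valley salt" → head "salt" (specifically "valley salt"), modifier "mountain".
"valley salt" → head "salt", modifier "valley".
"orchard brass boat" → head "boat", modifier "orchard brass".
"orchard brass" → head "brass", modifier "orchard".
Assembled: [[mountain [valley salt]] [[orchard brass] boat]].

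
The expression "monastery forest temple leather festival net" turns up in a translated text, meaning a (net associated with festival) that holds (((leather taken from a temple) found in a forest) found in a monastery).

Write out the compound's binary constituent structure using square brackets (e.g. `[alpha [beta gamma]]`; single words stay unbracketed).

Whole compound: head "net" (specifically "festival net"), modifier "monastery forest temple leather".
Inside "monastery forest temple leather": head "leather" (specifically "forest temple leather"), modifier "monastery".
Inside "forest temple leather": head "leather" (specifically "temple leather"), modifier "forest".
Inside "temple leather": head "leather", modifier "temple".
Inside "festival net": head "net", modifier "festival".
Assembled: [[monastery [forest [temple leather]]] [festival net]].

[[monastery [forest [temple leather]]] [festival net]]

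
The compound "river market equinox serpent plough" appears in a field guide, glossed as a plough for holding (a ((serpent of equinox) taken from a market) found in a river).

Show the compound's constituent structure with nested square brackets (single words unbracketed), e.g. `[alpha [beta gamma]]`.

The outermost head in the paraphrase is "plough", modified by "river market equinox serpent".
"river market equinox serpent" → head "serpent" (specifically "market equinox serpent"), modifier "river".
"market equinox serpent" → head "serpent" (specifically "equinox serpent"), modifier "market".
"equinox serpent" → head "serpent", modifier "equinox".
So the structure is [[river [market [equinox serpent]]] plough].

[[river [market [equinox serpent]]] plough]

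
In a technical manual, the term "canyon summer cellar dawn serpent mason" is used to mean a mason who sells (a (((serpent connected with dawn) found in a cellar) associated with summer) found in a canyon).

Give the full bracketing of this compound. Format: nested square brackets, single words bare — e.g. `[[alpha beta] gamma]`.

At the top level: head "mason"; modifier "canyon summer cellar dawn serpent".
Inside "canyon summer cellar dawn serpent": head "serpent" (specifically "summer cellar dawn serpent"), modifier "canyon".
Inside "summer cellar dawn serpent": head "serpent" (specifically "cellar dawn serpent"), modifier "summer".
Inside "cellar dawn serpent": head "serpent" (specifically "dawn serpent"), modifier "cellar".
Inside "dawn serpent": head "serpent", modifier "dawn".
So the structure is [[canyon [summer [cellar [dawn serpent]]]] mason].

[[canyon [summer [cellar [dawn serpent]]]] mason]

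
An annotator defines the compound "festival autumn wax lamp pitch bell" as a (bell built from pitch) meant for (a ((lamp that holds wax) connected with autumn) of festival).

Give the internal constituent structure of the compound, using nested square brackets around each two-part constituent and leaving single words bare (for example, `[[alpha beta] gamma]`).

At the top level: head "bell" (specifically "pitch bell"); modifier "festival autumn wax lamp".
Within "festival autumn wax lamp", the head is "lamp" (specifically "autumn wax lamp") and the modifier is "festival".
Within "autumn wax lamp", the head is "lamp" (specifically "wax lamp") and the modifier is "autumn".
Within "wax lamp", the head is "lamp" and the modifier is "wax".
Within "pitch bell", the head is "bell" and the modifier is "pitch".
Assembled: [[festival [autumn [wax lamp]]] [pitch bell]].

[[festival [autumn [wax lamp]]] [pitch bell]]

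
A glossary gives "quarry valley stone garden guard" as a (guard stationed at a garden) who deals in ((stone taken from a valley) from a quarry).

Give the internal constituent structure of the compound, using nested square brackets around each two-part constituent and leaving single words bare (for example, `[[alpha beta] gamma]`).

[[quarry [valley stone]] [garden guard]]

At the top level: head "guard" (specifically "garden guard"); modifier "quarry valley stone".
Inside "quarry valley stone": head "stone" (specifically "valley stone"), modifier "quarry".
Inside "valley stone": head "stone", modifier "valley".
Inside "garden guard": head "guard", modifier "garden".
Assembled: [[quarry [valley stone]] [garden guard]].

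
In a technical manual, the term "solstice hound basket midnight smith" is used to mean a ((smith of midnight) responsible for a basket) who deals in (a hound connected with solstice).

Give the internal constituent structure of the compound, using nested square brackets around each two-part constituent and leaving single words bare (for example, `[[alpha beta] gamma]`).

At the top level: head "smith" (specifically "basket midnight smith"); modifier "solstice hound".
Within "solstice hound", the head is "hound" and the modifier is "solstice".
Within "basket midnight smith", the head is "smith" (specifically "midnight smith") and the modifier is "basket".
Within "midnight smith", the head is "smith" and the modifier is "midnight".
Putting it together: [[solstice hound] [basket [midnight smith]]].

[[solstice hound] [basket [midnight smith]]]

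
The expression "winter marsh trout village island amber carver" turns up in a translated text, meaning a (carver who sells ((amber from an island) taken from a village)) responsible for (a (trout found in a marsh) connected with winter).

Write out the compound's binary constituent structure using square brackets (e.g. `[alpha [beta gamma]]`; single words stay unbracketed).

[[winter [marsh trout]] [[village [island amber]] carver]]

The outermost head in the paraphrase is "carver" (specifically "village island amber carver"), modified by "winter marsh trout".
Inside "winter marsh trout": head "trout" (specifically "marsh trout"), modifier "winter".
Inside "marsh trout": head "trout", modifier "marsh".
Inside "village island amber carver": head "carver", modifier "village island amber".
Inside "village island amber": head "amber" (specifically "island amber"), modifier "village".
Inside "island amber": head "amber", modifier "island".
Putting it together: [[winter [marsh trout]] [[village [island amber]] carver]].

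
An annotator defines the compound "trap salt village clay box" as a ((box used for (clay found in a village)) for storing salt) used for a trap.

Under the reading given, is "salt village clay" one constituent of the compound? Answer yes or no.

no

The top-level split is [trap] [salt village clay box]; the full structure is [trap [salt [[village clay] box]]].
"salt village clay" straddles a constituent boundary, so it is not a single unit.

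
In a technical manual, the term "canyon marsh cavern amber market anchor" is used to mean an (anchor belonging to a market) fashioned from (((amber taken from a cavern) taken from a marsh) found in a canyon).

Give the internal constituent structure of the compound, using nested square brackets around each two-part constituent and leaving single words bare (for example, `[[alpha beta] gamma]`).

The outermost head in the paraphrase is "anchor" (specifically "market anchor"), modified by "canyon marsh cavern amber".
"canyon marsh cavern amber" → head "amber" (specifically "marsh cavern amber"), modifier "canyon".
"marsh cavern amber" → head "amber" (specifically "cavern amber"), modifier "marsh".
"cavern amber" → head "amber", modifier "cavern".
"market anchor" → head "anchor", modifier "market".
Putting it together: [[canyon [marsh [cavern amber]]] [market anchor]].

[[canyon [marsh [cavern amber]]] [market anchor]]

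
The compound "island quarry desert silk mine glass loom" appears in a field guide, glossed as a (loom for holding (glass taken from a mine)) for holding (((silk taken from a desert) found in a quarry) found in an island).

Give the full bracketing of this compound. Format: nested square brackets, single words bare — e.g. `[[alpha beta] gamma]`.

Whole compound: head "loom" (specifically "mine glass loom"), modifier "island quarry desert silk".
Inside "island quarry desert silk": head "silk" (specifically "quarry desert silk"), modifier "island".
Inside "quarry desert silk": head "silk" (specifically "desert silk"), modifier "quarry".
Inside "desert silk": head "silk", modifier "desert".
Inside "mine glass loom": head "loom", modifier "mine glass".
Inside "mine glass": head "glass", modifier "mine".
So the structure is [[island [quarry [desert silk]]] [[mine glass] loom]].

[[island [quarry [desert silk]]] [[mine glass] loom]]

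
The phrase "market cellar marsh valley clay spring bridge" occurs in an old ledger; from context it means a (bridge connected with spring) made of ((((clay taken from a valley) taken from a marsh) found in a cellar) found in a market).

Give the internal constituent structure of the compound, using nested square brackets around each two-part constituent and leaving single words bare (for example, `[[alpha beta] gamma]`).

[[market [cellar [marsh [valley clay]]]] [spring bridge]]

At the top level: head "bridge" (specifically "spring bridge"); modifier "market cellar marsh valley clay".
Inside "market cellar marsh valley clay": head "clay" (specifically "cellar marsh valley clay"), modifier "market".
Inside "cellar marsh valley clay": head "clay" (specifically "marsh valley clay"), modifier "cellar".
Inside "marsh valley clay": head "clay" (specifically "valley clay"), modifier "marsh".
Inside "valley clay": head "clay", modifier "valley".
Inside "spring bridge": head "bridge", modifier "spring".
So the structure is [[market [cellar [marsh [valley clay]]]] [spring bridge]].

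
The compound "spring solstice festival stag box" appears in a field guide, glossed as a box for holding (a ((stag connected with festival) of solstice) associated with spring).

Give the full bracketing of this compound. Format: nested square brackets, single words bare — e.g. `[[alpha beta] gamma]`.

[[spring [solstice [festival stag]]] box]

At the top level: head "box"; modifier "spring solstice festival stag".
"spring solstice festival stag" → head "stag" (specifically "solstice festival stag"), modifier "spring".
"solstice festival stag" → head "stag" (specifically "festival stag"), modifier "solstice".
"festival stag" → head "stag", modifier "festival".
Putting it together: [[spring [solstice [festival stag]]] box].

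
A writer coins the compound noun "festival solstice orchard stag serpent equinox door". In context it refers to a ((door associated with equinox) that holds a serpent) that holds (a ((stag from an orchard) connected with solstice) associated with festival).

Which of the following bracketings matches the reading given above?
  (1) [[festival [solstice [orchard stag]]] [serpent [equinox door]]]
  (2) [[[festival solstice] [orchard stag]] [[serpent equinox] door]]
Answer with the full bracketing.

[[festival [solstice [orchard stag]]] [serpent [equinox door]]]

The paraphrase's head is the "door" part ("serpent equinox door"); its modifier is "festival solstice orchard stag".
That top-level split, carried through the inner groups, gives [[festival [solstice [orchard stag]]] [serpent [equinox door]]].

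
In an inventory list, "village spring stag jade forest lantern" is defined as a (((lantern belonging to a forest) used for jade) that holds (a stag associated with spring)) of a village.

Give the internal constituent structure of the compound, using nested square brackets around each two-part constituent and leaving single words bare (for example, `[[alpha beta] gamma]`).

[village [[spring stag] [jade [forest lantern]]]]

The outermost head in the paraphrase is "lantern" (specifically "spring stag jade forest lantern"), modified by "village".
Inside "spring stag jade forest lantern": head "lantern" (specifically "jade forest lantern"), modifier "spring stag".
Inside "spring stag": head "stag", modifier "spring".
Inside "jade forest lantern": head "lantern" (specifically "forest lantern"), modifier "jade".
Inside "forest lantern": head "lantern", modifier "forest".
So the structure is [village [[spring stag] [jade [forest lantern]]]].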